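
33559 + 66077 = 99636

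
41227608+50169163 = 91396771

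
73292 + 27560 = 100852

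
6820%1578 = 508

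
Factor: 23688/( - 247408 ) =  - 9/94 = -  2^( - 1)*3^2 * 47^(  -  1 ) 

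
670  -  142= 528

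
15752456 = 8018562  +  7733894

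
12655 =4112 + 8543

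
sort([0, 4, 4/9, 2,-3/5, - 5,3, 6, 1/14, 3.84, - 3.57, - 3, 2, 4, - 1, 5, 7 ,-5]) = [ - 5, - 5,-3.57, - 3,- 1,  -  3/5, 0 , 1/14, 4/9,2, 2, 3,3.84, 4, 4,5 , 6, 7 ] 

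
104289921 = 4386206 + 99903715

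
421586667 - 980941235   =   - 559354568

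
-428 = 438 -866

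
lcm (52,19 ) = 988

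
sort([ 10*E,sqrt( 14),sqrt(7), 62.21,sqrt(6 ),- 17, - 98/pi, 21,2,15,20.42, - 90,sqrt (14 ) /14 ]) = [ - 90,  -  98/pi,-17,  sqrt( 14 )/14,2, sqrt(6),  sqrt( 7), sqrt( 14 ) , 15,20.42,21,10*E, 62.21] 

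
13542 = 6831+6711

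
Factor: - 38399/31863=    - 3^( - 1)*13^( - 1 ) * 47^1=- 47/39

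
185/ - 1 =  - 185 + 0/1 = - 185.00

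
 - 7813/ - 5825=7813/5825 = 1.34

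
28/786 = 14/393 = 0.04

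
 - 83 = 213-296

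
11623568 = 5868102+5755466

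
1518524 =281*5404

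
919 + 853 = 1772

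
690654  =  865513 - 174859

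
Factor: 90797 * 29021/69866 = 2635019737/69866  =  2^( - 1)*7^2*17^1*109^1*181^( -1 ) * 193^(-1 )*29021^1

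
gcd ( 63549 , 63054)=9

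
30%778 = 30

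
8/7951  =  8/7951 = 0.00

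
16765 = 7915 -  - 8850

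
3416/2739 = 1 +677/2739 = 1.25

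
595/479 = 595/479 = 1.24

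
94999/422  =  94999/422=225.12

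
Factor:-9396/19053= - 36/73= - 2^2*3^2*73^(- 1) 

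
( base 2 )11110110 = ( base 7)501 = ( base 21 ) bf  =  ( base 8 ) 366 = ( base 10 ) 246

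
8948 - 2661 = 6287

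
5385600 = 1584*3400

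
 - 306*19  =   - 5814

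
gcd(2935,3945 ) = 5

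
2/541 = 2/541 = 0.00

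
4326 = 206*21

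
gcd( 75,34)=1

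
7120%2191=547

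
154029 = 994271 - 840242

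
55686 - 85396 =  - 29710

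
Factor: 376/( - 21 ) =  - 2^3*3^( - 1 )*7^( - 1)*47^1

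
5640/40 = 141 = 141.00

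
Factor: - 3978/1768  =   - 2^ ( - 2)*3^2 = - 9/4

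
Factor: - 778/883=- 2^1*389^1*883^( - 1) 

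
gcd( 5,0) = 5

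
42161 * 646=27236006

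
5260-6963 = -1703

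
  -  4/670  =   - 1 + 333/335 = - 0.01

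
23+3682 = 3705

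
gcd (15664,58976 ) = 16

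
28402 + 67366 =95768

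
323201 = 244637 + 78564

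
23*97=2231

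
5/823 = 5/823= 0.01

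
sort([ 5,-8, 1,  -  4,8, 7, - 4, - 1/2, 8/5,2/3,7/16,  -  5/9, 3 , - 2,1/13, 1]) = [ - 8,-4, - 4, - 2,  -  5/9,-1/2 , 1/13 , 7/16, 2/3,  1, 1,8/5 , 3 , 5 , 7 , 8 ] 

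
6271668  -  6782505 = -510837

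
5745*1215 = 6980175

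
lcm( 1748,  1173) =89148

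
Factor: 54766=2^1 * 139^1* 197^1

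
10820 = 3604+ 7216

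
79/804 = 79/804  =  0.10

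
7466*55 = 410630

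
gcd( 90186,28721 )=1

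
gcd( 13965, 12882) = 57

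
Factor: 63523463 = 63523463^1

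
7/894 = 7/894  =  0.01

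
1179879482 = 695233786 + 484645696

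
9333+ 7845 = 17178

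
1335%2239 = 1335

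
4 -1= 3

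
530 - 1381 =  -  851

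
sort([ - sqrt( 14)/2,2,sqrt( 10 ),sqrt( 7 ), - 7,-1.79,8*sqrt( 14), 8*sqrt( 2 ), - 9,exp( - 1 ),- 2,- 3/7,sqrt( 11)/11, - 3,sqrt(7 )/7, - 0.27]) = [ - 9, - 7  , - 3,-2, - sqrt( 14)/2,  -  1.79, - 3/7, - 0.27, sqrt ( 11)/11, exp( - 1), sqrt ( 7) /7 , 2,sqrt( 7),sqrt(10), 8*sqrt( 2 ),8*sqrt(14 )]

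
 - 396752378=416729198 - 813481576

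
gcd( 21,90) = 3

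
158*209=33022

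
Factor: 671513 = 37^1*18149^1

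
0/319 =0 = 0.00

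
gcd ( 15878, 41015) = 1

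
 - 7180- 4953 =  - 12133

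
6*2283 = 13698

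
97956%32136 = 1548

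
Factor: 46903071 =3^1*1213^1*12889^1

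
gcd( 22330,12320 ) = 770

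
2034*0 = 0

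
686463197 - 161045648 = 525417549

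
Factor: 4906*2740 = 13442440=2^3  *5^1*11^1*137^1*223^1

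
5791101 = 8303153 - 2512052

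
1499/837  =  1499/837 =1.79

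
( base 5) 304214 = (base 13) 46a2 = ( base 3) 111121221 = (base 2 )10011011001110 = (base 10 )9934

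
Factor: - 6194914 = - 2^1*11^1 * 193^1*1459^1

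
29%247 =29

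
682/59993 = 682/59993 = 0.01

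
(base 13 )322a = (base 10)6965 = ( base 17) 171c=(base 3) 100112222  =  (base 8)15465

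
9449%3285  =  2879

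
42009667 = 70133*599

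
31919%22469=9450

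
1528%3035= 1528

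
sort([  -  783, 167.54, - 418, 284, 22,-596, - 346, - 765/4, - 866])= [ - 866, - 783 , - 596, - 418, - 346,  -  765/4, 22, 167.54, 284]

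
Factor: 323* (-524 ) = -169252 = - 2^2 * 17^1  *19^1*131^1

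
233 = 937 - 704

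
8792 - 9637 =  - 845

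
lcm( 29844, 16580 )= 149220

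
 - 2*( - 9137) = 18274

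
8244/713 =8244/713 = 11.56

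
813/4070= 813/4070 =0.20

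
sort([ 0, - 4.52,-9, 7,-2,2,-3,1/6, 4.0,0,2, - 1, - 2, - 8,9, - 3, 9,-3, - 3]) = [ - 9, - 8 , - 4.52, - 3, - 3,-3,-3, - 2 , - 2, - 1, 0,0,1/6,2 , 2,4.0,7,9, 9]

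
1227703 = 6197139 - 4969436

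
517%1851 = 517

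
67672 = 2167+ 65505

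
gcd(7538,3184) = 2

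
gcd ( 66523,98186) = 1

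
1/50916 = 1/50916=0.00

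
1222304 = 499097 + 723207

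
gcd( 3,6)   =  3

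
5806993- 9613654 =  - 3806661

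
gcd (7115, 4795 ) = 5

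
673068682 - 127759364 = 545309318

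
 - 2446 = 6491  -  8937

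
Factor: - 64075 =-5^2*11^1*233^1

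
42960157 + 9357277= 52317434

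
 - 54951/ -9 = 6105+2/3= 6105.67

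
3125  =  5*625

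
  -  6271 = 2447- 8718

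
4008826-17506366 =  - 13497540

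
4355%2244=2111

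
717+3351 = 4068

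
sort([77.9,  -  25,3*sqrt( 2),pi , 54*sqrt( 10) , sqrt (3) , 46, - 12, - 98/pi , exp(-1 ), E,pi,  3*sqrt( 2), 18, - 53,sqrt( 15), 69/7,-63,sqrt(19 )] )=[ - 63,-53,-98/pi, - 25,-12, exp( - 1), sqrt(3 ),E, pi, pi, sqrt( 15),3*sqrt (2),3*sqrt( 2 ) , sqrt( 19),69/7, 18,46,  77.9, 54*sqrt( 10 ) ] 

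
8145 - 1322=6823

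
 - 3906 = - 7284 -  - 3378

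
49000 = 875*56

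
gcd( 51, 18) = 3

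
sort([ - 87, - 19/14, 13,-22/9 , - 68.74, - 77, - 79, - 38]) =[ - 87, - 79, - 77, - 68.74,- 38, - 22/9, - 19/14, 13]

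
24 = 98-74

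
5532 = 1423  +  4109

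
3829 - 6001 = -2172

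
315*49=15435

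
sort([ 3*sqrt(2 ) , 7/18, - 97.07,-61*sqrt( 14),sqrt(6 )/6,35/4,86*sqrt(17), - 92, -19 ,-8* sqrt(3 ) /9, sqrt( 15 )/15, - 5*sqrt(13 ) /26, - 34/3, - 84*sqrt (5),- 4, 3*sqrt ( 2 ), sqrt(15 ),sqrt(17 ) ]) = [ - 61*sqrt ( 14 ) , - 84 * sqrt( 5), - 97.07, - 92, - 19, -34/3, - 4,-8 *sqrt(3)/9, - 5*sqrt(13 ) /26,sqrt(15 )/15, 7/18, sqrt(6 ) /6, sqrt( 15 ) , sqrt( 17 ), 3 *sqrt(2 ),  3*sqrt(2) , 35/4,  86*sqrt ( 17 )] 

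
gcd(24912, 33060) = 12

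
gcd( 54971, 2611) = 7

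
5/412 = 5/412 = 0.01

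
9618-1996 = 7622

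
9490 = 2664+6826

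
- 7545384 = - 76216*99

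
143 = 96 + 47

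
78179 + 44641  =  122820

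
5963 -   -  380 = 6343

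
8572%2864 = 2844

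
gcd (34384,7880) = 8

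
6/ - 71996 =-3/35998  =  - 0.00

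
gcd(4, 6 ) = 2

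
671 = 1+670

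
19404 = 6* 3234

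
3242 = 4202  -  960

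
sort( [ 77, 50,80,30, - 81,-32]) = [-81,  -  32,30 , 50 , 77, 80 ] 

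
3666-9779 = -6113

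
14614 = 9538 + 5076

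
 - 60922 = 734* ( - 83)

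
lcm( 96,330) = 5280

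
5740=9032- 3292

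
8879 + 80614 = 89493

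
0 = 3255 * 0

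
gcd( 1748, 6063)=1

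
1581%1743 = 1581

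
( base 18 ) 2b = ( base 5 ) 142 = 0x2F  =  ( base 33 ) 1E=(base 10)47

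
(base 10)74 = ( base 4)1022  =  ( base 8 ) 112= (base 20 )3E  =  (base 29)2G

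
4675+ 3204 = 7879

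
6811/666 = 10 + 151/666 =10.23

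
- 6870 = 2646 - 9516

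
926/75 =926/75 = 12.35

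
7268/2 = 3634 = 3634.00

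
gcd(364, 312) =52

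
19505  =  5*3901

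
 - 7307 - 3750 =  - 11057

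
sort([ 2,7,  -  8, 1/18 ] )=[ - 8, 1/18 , 2, 7]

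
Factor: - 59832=-2^3*3^3*277^1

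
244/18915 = 244/18915 = 0.01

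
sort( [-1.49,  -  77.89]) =[-77.89,-1.49] 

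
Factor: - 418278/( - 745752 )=2^( - 2 )* 193^( - 1 )*433^1 = 433/772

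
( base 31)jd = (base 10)602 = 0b1001011010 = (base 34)HO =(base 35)H7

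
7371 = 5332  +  2039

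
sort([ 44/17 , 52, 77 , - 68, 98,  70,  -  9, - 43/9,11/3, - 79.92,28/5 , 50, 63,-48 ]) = [ - 79.92, -68, - 48, - 9, - 43/9,  44/17, 11/3,28/5,50,  52, 63,70,77 , 98]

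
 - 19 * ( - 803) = 15257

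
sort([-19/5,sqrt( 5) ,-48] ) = [-48,-19/5,sqrt( 5) ] 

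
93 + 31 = 124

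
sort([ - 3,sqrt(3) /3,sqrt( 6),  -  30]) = [ - 30, - 3 , sqrt(3)/3 , sqrt(6) ] 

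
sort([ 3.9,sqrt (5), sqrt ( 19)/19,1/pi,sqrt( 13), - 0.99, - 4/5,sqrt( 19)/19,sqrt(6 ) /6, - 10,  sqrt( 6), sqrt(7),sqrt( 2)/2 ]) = [-10 ,-0.99  , - 4/5, sqrt( 19)/19,sqrt ( 19)/19, 1/pi, sqrt(6)/6,sqrt( 2 )/2,sqrt( 5), sqrt(6),sqrt(7 ),sqrt( 13),3.9]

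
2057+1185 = 3242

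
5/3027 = 5/3027 = 0.00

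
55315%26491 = 2333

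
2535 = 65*39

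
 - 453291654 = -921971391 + 468679737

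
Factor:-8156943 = - 3^4*100703^1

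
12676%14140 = 12676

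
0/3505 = 0 = 0.00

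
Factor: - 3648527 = -3648527^1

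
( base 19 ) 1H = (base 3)1100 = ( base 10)36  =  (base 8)44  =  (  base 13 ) 2A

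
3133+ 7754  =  10887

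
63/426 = 21/142 = 0.15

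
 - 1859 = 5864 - 7723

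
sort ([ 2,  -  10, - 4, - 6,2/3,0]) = [  -  10, - 6, - 4,0, 2/3,2] 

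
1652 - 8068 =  - 6416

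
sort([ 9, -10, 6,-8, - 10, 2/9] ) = [-10,-10, - 8 , 2/9,  6,9 ] 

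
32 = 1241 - 1209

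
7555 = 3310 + 4245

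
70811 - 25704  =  45107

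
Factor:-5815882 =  -2^1 *37^1*78593^1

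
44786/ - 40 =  - 22393/20 = - 1119.65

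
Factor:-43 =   -  43^1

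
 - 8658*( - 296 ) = 2562768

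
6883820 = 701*9820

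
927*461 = 427347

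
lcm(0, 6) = 0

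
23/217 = 23/217 = 0.11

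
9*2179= 19611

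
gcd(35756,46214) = 14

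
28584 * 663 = 18951192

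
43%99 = 43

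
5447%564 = 371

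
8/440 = 1/55 = 0.02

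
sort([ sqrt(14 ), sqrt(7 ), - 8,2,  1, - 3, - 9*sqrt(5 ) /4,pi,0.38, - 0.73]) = [ - 8, - 9*sqrt(5)/4, - 3, -0.73, 0.38,1,  2, sqrt(7),pi, sqrt (14 )]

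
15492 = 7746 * 2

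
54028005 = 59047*915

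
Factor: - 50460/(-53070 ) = 2^1 * 29^1*61^( - 1 ) = 58/61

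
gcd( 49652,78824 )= 4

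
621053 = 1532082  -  911029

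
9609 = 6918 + 2691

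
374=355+19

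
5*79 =395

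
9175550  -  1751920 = 7423630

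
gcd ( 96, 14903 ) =1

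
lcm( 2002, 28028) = 28028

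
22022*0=0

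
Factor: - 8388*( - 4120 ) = 34558560 = 2^5*3^2*5^1*103^1*233^1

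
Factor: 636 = 2^2*3^1*53^1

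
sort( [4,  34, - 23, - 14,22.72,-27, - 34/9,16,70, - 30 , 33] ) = [ - 30, - 27, - 23,  -  14, - 34/9,4, 16,22.72,33, 34,70]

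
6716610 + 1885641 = 8602251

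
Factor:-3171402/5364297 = - 352378/596033 =- 2^1 *13^1*37^( - 1 )*89^(  -  1)*181^( - 1) * 13553^1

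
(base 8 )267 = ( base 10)183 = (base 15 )C3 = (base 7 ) 351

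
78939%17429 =9223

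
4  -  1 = 3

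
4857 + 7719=12576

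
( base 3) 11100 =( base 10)117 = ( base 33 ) 3i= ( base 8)165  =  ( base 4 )1311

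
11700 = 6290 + 5410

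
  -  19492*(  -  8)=155936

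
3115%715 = 255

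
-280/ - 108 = 70/27= 2.59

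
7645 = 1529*5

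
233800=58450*4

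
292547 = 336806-44259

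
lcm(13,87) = 1131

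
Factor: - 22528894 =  - 2^1*281^1 * 40087^1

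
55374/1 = 55374= 55374.00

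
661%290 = 81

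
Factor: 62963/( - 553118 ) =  -79/694 = -2^(-1)*79^1*347^ ( -1 )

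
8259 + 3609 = 11868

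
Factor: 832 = 2^6*13^1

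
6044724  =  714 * 8466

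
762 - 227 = 535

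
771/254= 771/254   =  3.04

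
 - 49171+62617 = 13446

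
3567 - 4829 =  - 1262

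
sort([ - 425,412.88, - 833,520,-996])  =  [ - 996, - 833, - 425,412.88, 520]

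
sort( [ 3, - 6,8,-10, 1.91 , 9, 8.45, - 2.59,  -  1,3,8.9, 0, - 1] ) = [  -  10, - 6,-2.59,  -  1, - 1,0, 1.91,3, 3, 8, 8.45 , 8.9, 9]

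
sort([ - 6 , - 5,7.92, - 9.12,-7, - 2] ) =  [ - 9.12, - 7 , - 6 , - 5 , - 2, 7.92]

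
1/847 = 1/847 = 0.00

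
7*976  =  6832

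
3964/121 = 3964/121= 32.76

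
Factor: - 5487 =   -  3^1 * 31^1*59^1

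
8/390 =4/195=0.02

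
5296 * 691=3659536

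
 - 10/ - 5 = 2 +0/1 = 2.00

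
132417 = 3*44139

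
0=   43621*0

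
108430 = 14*7745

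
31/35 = 31/35=0.89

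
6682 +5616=12298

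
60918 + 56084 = 117002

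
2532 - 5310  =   - 2778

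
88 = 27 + 61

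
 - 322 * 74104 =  - 23861488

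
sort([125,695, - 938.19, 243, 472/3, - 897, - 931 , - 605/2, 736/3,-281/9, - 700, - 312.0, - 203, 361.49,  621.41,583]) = [ - 938.19, - 931, - 897,  -  700 ,  -  312.0, - 605/2, - 203, -281/9, 125, 472/3, 243, 736/3, 361.49, 583,621.41, 695] 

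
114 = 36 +78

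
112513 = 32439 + 80074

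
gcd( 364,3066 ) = 14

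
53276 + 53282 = 106558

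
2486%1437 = 1049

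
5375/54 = 5375/54  =  99.54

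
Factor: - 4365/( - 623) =3^2*5^1 * 7^( - 1) * 89^( - 1 ) * 97^1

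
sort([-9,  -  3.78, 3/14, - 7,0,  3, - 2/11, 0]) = [ - 9, - 7 ,  -  3.78, - 2/11, 0,  0, 3/14, 3]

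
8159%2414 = 917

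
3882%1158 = 408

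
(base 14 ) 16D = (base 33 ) 8t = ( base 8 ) 445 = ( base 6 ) 1205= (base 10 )293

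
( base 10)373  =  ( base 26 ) e9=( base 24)FD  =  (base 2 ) 101110101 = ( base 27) DM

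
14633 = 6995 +7638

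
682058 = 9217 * 74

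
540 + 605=1145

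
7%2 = 1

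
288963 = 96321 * 3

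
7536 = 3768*2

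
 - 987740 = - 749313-238427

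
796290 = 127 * 6270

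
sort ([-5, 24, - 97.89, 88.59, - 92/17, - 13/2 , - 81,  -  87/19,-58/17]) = [ - 97.89,-81 ,  -  13/2,  -  92/17, - 5, - 87/19,-58/17, 24,88.59 ] 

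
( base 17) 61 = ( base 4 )1213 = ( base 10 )103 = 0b1100111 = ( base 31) 3A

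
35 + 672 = 707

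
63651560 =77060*826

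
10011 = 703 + 9308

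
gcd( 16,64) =16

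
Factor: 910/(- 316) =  - 2^ (-1 )*5^1*7^1*13^1*79^(  -  1 ) =-455/158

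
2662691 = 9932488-7269797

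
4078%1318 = 124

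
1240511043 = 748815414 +491695629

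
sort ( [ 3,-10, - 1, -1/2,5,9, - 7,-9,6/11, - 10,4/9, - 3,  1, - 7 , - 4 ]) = [  -  10,-10 , - 9, - 7,- 7, - 4,-3, - 1,-1/2, 4/9,6/11,1 , 3,5, 9 ]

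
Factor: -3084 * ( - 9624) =2^5 * 3^2* 257^1* 401^1 = 29680416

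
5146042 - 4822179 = 323863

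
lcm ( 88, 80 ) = 880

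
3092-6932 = -3840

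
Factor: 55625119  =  11^1*5056829^1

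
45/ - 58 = - 1 + 13/58 = - 0.78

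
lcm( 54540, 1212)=54540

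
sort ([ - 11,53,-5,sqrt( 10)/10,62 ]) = [-11, - 5, sqrt( 10)/10, 53,62 ]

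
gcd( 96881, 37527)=1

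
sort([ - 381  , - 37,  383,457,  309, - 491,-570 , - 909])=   [-909,  -  570,-491, - 381, - 37,309,383,457 ]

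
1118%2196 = 1118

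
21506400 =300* 71688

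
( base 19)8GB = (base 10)3203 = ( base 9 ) 4348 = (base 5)100303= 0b110010000011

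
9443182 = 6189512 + 3253670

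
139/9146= 139/9146 = 0.02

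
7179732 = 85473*84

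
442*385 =170170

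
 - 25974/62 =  - 419 + 2/31 = -418.94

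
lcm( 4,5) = 20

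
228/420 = 19/35= 0.54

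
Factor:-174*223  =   - 38802=-2^1*3^1 *29^1*223^1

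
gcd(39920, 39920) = 39920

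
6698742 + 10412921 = 17111663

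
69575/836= 83  +  17/76 = 83.22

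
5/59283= 5/59283 =0.00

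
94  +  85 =179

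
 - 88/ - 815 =88/815  =  0.11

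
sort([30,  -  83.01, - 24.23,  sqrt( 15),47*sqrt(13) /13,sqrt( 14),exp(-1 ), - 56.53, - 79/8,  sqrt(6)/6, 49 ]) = [ - 83.01, - 56.53 , - 24.23,  -  79/8,exp( - 1 ),sqrt(6 ) /6, sqrt( 14),sqrt(15 ),47*sqrt(13 ) /13,30,49 ]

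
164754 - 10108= 154646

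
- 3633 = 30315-33948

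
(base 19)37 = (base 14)48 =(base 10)64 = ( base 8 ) 100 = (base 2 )1000000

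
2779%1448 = 1331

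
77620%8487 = 1237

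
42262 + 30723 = 72985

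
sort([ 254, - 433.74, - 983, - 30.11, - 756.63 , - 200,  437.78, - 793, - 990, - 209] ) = [ - 990, - 983, - 793, -756.63, - 433.74,  -  209, - 200 , - 30.11 , 254, 437.78]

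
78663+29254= 107917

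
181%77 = 27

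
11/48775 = 11/48775  =  0.00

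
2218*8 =17744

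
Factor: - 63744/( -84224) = 3^1 * 7^( - 1)*47^( - 1 )*83^1  =  249/329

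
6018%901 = 612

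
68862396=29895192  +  38967204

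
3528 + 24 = 3552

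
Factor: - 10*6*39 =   -  2^2 * 3^2*5^1*13^1 = -2340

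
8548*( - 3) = -25644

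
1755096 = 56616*31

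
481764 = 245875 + 235889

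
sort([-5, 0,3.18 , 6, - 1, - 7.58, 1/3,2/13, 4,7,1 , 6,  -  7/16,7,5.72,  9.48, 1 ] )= [ - 7.58,-5, - 1, - 7/16,0,2/13,1/3, 1,1,3.18,4, 5.72,6,6,7, 7,9.48 ] 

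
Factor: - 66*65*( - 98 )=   2^2* 3^1 * 5^1 * 7^2*11^1* 13^1 = 420420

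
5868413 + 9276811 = 15145224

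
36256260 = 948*38245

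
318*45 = 14310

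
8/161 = 8/161 = 0.05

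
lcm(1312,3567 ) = 114144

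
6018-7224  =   - 1206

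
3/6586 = 3/6586=   0.00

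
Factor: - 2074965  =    -  3^1*5^1*43^1*3217^1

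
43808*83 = 3636064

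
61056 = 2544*24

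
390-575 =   -  185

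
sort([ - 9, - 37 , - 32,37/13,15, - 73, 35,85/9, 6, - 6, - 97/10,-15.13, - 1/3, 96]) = [ - 73, - 37,-32, - 15.13, - 97/10, - 9, - 6, - 1/3,37/13, 6,  85/9,15, 35,96]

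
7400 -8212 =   -  812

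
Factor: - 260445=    - 3^1*5^1 *97^1*179^1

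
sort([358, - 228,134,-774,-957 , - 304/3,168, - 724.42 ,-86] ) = [  -  957, - 774 ,  -  724.42,  -  228, - 304/3,-86,134, 168,  358]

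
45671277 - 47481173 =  - 1809896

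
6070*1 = 6070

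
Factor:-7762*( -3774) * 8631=252834684228= 2^2*3^3*7^1*17^1*37^1*137^1*3881^1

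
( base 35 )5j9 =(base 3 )100022211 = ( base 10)6799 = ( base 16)1a8f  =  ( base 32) 6kf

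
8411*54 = 454194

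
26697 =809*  33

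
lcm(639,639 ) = 639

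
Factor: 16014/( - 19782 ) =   -  3^( - 1)*7^( - 1)*17^1=-  17/21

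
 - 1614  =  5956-7570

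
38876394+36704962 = 75581356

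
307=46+261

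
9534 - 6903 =2631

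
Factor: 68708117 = 79^1*139^1 * 6257^1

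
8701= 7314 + 1387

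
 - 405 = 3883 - 4288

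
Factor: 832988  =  2^2 * 13^1 * 83^1 * 193^1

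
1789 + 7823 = 9612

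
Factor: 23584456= 2^3*7^1*113^1*3727^1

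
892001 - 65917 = 826084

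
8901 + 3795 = 12696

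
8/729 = 8/729 =0.01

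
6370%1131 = 715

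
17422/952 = 18 + 143/476 = 18.30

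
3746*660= 2472360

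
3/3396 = 1/1132  =  0.00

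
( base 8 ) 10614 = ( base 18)dfa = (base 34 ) 3U4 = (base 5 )120432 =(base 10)4492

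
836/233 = 3 + 137/233 = 3.59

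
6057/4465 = 1 +1592/4465 = 1.36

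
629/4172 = 629/4172 = 0.15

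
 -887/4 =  - 887/4 = - 221.75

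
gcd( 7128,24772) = 44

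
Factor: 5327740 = 2^2*5^1*11^1*61^1*397^1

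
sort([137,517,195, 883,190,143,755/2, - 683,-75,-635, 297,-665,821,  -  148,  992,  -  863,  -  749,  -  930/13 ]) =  [ -863, - 749, - 683, - 665, - 635,-148,  -  75, - 930/13,137,  143,190  ,  195, 297, 755/2,  517, 821,  883,992]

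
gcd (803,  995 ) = 1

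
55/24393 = 55/24393= 0.00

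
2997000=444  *6750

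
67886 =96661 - 28775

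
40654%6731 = 268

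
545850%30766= 22828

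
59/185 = 59/185 = 0.32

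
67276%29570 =8136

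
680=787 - 107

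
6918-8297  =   - 1379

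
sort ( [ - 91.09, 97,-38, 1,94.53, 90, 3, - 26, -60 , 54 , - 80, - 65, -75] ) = [ - 91.09, - 80, - 75, - 65,  -  60 , - 38, - 26,1, 3, 54, 90, 94.53, 97]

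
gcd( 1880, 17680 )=40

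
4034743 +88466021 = 92500764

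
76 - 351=-275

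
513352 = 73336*7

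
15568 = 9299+6269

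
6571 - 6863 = - 292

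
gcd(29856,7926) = 6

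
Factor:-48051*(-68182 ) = 3276213282 = 2^1*3^2*19^1*73^1*281^1*467^1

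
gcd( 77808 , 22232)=8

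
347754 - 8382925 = -8035171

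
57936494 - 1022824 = 56913670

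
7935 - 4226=3709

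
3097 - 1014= 2083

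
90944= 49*1856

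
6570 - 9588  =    -  3018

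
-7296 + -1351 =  - 8647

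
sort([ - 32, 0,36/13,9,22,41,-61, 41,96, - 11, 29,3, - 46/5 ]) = [ - 61, - 32, - 11, - 46/5,0,36/13, 3,9, 22, 29,41,41,96]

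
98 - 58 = 40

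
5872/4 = 1468 = 1468.00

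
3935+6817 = 10752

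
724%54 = 22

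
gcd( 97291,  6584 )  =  1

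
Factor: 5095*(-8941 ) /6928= - 2^( - 4 )*5^1 * 433^ ( - 1)*1019^1*8941^1 = - 45554395/6928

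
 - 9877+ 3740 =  - 6137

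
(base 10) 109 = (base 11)9a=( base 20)59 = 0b1101101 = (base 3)11001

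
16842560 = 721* 23360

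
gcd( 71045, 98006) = 1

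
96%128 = 96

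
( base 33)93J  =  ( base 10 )9919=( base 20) 14FJ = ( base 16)26BF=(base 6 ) 113531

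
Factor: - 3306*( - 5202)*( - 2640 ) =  - 45402223680 = - 2^6*3^4*5^1*11^1*17^2*19^1*29^1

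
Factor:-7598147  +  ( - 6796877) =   -  2^4*7^3 *43^1 * 61^1 = -14395024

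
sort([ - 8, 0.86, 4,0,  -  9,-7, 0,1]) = [-9, - 8, - 7,0,0,0.86,1, 4] 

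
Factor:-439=  -  439^1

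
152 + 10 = 162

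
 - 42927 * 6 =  - 257562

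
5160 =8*645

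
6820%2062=634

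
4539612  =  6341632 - 1802020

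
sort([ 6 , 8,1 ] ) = [ 1, 6,  8]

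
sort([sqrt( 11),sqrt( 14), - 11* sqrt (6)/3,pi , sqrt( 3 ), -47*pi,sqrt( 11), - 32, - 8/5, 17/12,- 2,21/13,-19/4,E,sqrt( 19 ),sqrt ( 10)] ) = [ - 47*pi, - 32,-11*sqrt(6 )/3, - 19/4,- 2, - 8/5, 17/12,21/13,sqrt ( 3),E,pi, sqrt( 10), sqrt(11),sqrt( 11 ),sqrt (14 ),  sqrt (19)]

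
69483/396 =23161/132 = 175.46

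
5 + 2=7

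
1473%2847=1473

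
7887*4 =31548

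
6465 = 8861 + -2396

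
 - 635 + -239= - 874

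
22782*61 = 1389702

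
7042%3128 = 786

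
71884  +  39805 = 111689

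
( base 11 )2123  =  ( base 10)2808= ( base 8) 5370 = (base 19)7EF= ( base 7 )11121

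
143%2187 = 143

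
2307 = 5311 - 3004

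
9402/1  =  9402  =  9402.00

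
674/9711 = 674/9711 = 0.07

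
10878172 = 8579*1268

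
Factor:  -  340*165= - 2^2*3^1*5^2 * 11^1*17^1 = - 56100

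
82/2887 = 82/2887  =  0.03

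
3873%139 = 120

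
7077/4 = 1769 + 1/4  =  1769.25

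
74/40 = 37/20= 1.85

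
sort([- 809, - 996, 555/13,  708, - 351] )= [- 996,-809, - 351 , 555/13,708]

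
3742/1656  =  1871/828  =  2.26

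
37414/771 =37414/771  =  48.53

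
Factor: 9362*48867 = 2^1*3^1*7^1*13^1*31^1*151^1*179^1 = 457492854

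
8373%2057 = 145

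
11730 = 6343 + 5387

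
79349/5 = 15869 + 4/5 = 15869.80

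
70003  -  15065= 54938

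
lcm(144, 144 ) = 144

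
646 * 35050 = 22642300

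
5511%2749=13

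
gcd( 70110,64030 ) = 190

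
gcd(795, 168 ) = 3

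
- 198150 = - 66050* 3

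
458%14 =10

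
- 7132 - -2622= - 4510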